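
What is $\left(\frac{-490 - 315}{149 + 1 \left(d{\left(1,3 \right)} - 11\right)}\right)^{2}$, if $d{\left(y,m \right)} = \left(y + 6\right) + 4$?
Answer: $\frac{648025}{22201} \approx 29.189$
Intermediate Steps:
$d{\left(y,m \right)} = 10 + y$ ($d{\left(y,m \right)} = \left(6 + y\right) + 4 = 10 + y$)
$\left(\frac{-490 - 315}{149 + 1 \left(d{\left(1,3 \right)} - 11\right)}\right)^{2} = \left(\frac{-490 - 315}{149 + 1 \left(\left(10 + 1\right) - 11\right)}\right)^{2} = \left(- \frac{805}{149 + 1 \left(11 - 11\right)}\right)^{2} = \left(- \frac{805}{149 + 1 \cdot 0}\right)^{2} = \left(- \frac{805}{149 + 0}\right)^{2} = \left(- \frac{805}{149}\right)^{2} = \frac{648025}{22201}$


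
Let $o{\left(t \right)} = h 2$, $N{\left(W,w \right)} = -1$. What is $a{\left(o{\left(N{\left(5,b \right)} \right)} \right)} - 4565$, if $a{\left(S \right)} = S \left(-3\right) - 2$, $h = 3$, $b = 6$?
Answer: $-4585$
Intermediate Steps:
$o{\left(t \right)} = 6$ ($o{\left(t \right)} = 3 \cdot 2 = 6$)
$a{\left(S \right)} = -2 - 3 S$ ($a{\left(S \right)} = - 3 S - 2 = -2 - 3 S$)
$a{\left(o{\left(N{\left(5,b \right)} \right)} \right)} - 4565 = \left(-2 - 18\right) - 4565 = -20 - 4565 = -4585$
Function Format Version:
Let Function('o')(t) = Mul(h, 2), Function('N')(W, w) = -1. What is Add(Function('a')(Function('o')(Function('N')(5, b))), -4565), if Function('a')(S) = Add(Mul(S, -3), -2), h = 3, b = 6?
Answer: -4585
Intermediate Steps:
Function('o')(t) = 6 (Function('o')(t) = Mul(3, 2) = 6)
Function('a')(S) = Add(-2, Mul(-3, S)) (Function('a')(S) = Add(Mul(-3, S), -2) = Add(-2, Mul(-3, S)))
Add(Function('a')(Function('o')(Function('N')(5, b))), -4565) = Add(Add(-2, Mul(-3, 6)), -4565) = Add(Add(-2, -18), -4565) = Add(-20, -4565) = -4585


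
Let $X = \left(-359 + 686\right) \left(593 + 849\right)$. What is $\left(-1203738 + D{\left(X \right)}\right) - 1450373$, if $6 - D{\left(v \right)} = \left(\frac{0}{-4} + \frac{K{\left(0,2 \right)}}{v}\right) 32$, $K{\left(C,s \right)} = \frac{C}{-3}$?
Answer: $-2654105$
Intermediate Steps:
$K{\left(C,s \right)} = - \frac{C}{3}$ ($K{\left(C,s \right)} = C \left(- \frac{1}{3}\right) = - \frac{C}{3}$)
$X = 471534$ ($X = 327 \cdot 1442 = 471534$)
$D{\left(v \right)} = 6$ ($D{\left(v \right)} = 6 - \left(\frac{0}{-4} + \frac{\left(- \frac{1}{3}\right) 0}{v}\right) 32 = 6 - \left(0 \left(- \frac{1}{4}\right) + \frac{0}{v}\right) 32 = 6 - \left(0 + 0\right) 32 = 6 - 0 \cdot 32 = 6 - 0 = 6 + 0 = 6$)
$\left(-1203738 + D{\left(X \right)}\right) - 1450373 = \left(-1203738 + 6\right) - 1450373 = -1203732 - 1450373 = -2654105$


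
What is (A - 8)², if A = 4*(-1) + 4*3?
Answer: 0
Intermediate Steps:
A = 8 (A = -4 + 12 = 8)
(A - 8)² = (8 - 8)² = 0² = 0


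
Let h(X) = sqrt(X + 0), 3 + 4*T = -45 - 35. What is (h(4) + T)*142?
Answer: -5325/2 ≈ -2662.5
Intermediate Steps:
T = -83/4 (T = -3/4 + (-45 - 35)/4 = -3/4 + (1/4)*(-80) = -3/4 - 20 = -83/4 ≈ -20.750)
h(X) = sqrt(X)
(h(4) + T)*142 = (sqrt(4) - 83/4)*142 = (2 - 83/4)*142 = -75/4*142 = -5325/2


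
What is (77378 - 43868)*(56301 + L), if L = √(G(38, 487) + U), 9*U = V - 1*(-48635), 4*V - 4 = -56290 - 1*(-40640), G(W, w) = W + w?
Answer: 1886646510 + 5585*√197794 ≈ 1.8891e+9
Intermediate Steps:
V = -7823/2 (V = 1 + (-56290 - 1*(-40640))/4 = 1 + (-56290 + 40640)/4 = 1 + (¼)*(-15650) = 1 - 7825/2 = -7823/2 ≈ -3911.5)
U = 89447/18 (U = (-7823/2 - 1*(-48635))/9 = (-7823/2 + 48635)/9 = (⅑)*(89447/2) = 89447/18 ≈ 4969.3)
L = √197794/6 (L = √((38 + 487) + 89447/18) = √(525 + 89447/18) = √(98897/18) = √197794/6 ≈ 74.123)
(77378 - 43868)*(56301 + L) = (77378 - 43868)*(56301 + √197794/6) = 33510*(56301 + √197794/6) = 1886646510 + 5585*√197794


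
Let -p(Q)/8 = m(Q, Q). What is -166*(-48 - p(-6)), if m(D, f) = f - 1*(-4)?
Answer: 10624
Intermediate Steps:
m(D, f) = 4 + f (m(D, f) = f + 4 = 4 + f)
p(Q) = -32 - 8*Q (p(Q) = -8*(4 + Q) = -32 - 8*Q)
-166*(-48 - p(-6)) = -166*(-48 - (-32 - 8*(-6))) = -166*(-48 - (-32 + 48)) = -166*(-48 - 1*16) = -166*(-48 - 16) = -166*(-64) = 10624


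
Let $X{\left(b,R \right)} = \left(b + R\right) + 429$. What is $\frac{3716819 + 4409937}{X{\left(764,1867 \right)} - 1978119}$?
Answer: $- \frac{8126756}{1975059} \approx -4.1147$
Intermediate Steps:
$X{\left(b,R \right)} = 429 + R + b$ ($X{\left(b,R \right)} = \left(R + b\right) + 429 = 429 + R + b$)
$\frac{3716819 + 4409937}{X{\left(764,1867 \right)} - 1978119} = \frac{3716819 + 4409937}{\left(429 + 1867 + 764\right) - 1978119} = \frac{8126756}{3060 - 1978119} = \frac{8126756}{-1975059} = 8126756 \left(- \frac{1}{1975059}\right) = - \frac{8126756}{1975059}$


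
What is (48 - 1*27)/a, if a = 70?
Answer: 3/10 ≈ 0.30000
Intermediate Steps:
(48 - 1*27)/a = (48 - 1*27)/70 = (48 - 27)*(1/70) = 21*(1/70) = 3/10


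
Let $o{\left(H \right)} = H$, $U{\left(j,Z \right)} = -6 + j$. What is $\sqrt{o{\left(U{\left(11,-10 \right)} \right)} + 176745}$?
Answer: $5 \sqrt{7070} \approx 420.42$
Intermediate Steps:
$\sqrt{o{\left(U{\left(11,-10 \right)} \right)} + 176745} = \sqrt{\left(-6 + 11\right) + 176745} = \sqrt{5 + 176745} = \sqrt{176750} = 5 \sqrt{7070}$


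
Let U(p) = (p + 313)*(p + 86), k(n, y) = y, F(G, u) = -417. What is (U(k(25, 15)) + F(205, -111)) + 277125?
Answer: 309836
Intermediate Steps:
U(p) = (86 + p)*(313 + p) (U(p) = (313 + p)*(86 + p) = (86 + p)*(313 + p))
(U(k(25, 15)) + F(205, -111)) + 277125 = ((26918 + 15² + 399*15) - 417) + 277125 = ((26918 + 225 + 5985) - 417) + 277125 = (33128 - 417) + 277125 = 32711 + 277125 = 309836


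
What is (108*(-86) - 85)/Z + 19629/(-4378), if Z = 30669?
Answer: -643036795/134268882 ≈ -4.7892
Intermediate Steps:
(108*(-86) - 85)/Z + 19629/(-4378) = (108*(-86) - 85)/30669 + 19629/(-4378) = (-9288 - 85)*(1/30669) + 19629*(-1/4378) = -9373*1/30669 - 19629/4378 = -9373/30669 - 19629/4378 = -643036795/134268882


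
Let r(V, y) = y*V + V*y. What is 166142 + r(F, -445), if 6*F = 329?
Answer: 352021/3 ≈ 1.1734e+5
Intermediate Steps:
F = 329/6 (F = (⅙)*329 = 329/6 ≈ 54.833)
r(V, y) = 2*V*y (r(V, y) = V*y + V*y = 2*V*y)
166142 + r(F, -445) = 166142 + 2*(329/6)*(-445) = 166142 - 146405/3 = 352021/3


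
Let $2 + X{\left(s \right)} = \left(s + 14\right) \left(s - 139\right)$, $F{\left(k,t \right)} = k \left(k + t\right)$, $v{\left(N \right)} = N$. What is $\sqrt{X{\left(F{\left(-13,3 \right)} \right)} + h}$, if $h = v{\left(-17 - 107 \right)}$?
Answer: $3 i \sqrt{158} \approx 37.709 i$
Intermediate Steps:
$h = -124$ ($h = -17 - 107 = -124$)
$X{\left(s \right)} = -2 + \left(-139 + s\right) \left(14 + s\right)$ ($X{\left(s \right)} = -2 + \left(s + 14\right) \left(s - 139\right) = -2 + \left(14 + s\right) \left(-139 + s\right) = -2 + \left(-139 + s\right) \left(14 + s\right)$)
$\sqrt{X{\left(F{\left(-13,3 \right)} \right)} + h} = \sqrt{\left(-1948 + \left(- 13 \left(-13 + 3\right)\right)^{2} - 125 \left(- 13 \left(-13 + 3\right)\right)\right) - 124} = \sqrt{\left(-1948 + \left(\left(-13\right) \left(-10\right)\right)^{2} - 125 \left(\left(-13\right) \left(-10\right)\right)\right) - 124} = \sqrt{\left(-1948 + 130^{2} - 16250\right) - 124} = \sqrt{\left(-1948 + 16900 - 16250\right) - 124} = \sqrt{-1298 - 124} = \sqrt{-1422} = 3 i \sqrt{158}$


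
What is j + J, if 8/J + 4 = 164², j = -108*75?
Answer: -54456298/6723 ≈ -8100.0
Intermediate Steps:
j = -8100
J = 2/6723 (J = 8/(-4 + 164²) = 8/(-4 + 26896) = 8/26892 = 8*(1/26892) = 2/6723 ≈ 0.00029749)
j + J = -8100 + 2/6723 = -54456298/6723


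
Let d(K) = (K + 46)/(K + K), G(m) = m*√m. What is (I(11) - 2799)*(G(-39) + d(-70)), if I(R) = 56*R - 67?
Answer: -2700/7 + 87750*I*√39 ≈ -385.71 + 5.48e+5*I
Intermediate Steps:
I(R) = -67 + 56*R
G(m) = m^(3/2)
d(K) = (46 + K)/(2*K) (d(K) = (46 + K)/((2*K)) = (46 + K)*(1/(2*K)) = (46 + K)/(2*K))
(I(11) - 2799)*(G(-39) + d(-70)) = ((-67 + 56*11) - 2799)*((-39)^(3/2) + (½)*(46 - 70)/(-70)) = ((-67 + 616) - 2799)*(-39*I*√39 + (½)*(-1/70)*(-24)) = (549 - 2799)*(-39*I*√39 + 6/35) = -2250*(6/35 - 39*I*√39) = -2700/7 + 87750*I*√39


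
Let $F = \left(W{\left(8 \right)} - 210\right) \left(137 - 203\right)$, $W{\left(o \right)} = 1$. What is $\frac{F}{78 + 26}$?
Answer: $\frac{6897}{52} \approx 132.63$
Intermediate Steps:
$F = 13794$ ($F = \left(1 - 210\right) \left(137 - 203\right) = \left(-209\right) \left(-66\right) = 13794$)
$\frac{F}{78 + 26} = \frac{1}{78 + 26} \cdot 13794 = \frac{1}{104} \cdot 13794 = \frac{6897}{52}$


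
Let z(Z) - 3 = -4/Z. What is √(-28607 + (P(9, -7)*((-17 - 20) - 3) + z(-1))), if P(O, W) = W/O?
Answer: 4*I*√16070/3 ≈ 169.02*I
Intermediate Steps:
z(Z) = 3 - 4/Z
√(-28607 + (P(9, -7)*((-17 - 20) - 3) + z(-1))) = √(-28607 + ((-7/9)*((-17 - 20) - 3) + (3 - 4/(-1)))) = √(-28607 + ((-7*⅑)*(-37 - 3) + (3 - 4*(-1)))) = √(-28607 + (-7/9*(-40) + (3 + 4))) = √(-28607 + (280/9 + 7)) = √(-28607 + 343/9) = √(-257120/9) = 4*I*√16070/3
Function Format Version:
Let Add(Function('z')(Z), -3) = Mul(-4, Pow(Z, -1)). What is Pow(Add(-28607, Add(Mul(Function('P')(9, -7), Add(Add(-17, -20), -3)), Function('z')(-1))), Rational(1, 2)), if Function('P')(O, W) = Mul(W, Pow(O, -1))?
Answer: Mul(Rational(4, 3), I, Pow(16070, Rational(1, 2))) ≈ Mul(169.02, I)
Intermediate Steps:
Function('z')(Z) = Add(3, Mul(-4, Pow(Z, -1)))
Pow(Add(-28607, Add(Mul(Function('P')(9, -7), Add(Add(-17, -20), -3)), Function('z')(-1))), Rational(1, 2)) = Pow(Add(-28607, Add(Mul(Mul(-7, Pow(9, -1)), Add(Add(-17, -20), -3)), Add(3, Mul(-4, Pow(-1, -1))))), Rational(1, 2)) = Pow(Add(-28607, Add(Mul(Mul(-7, Rational(1, 9)), Add(-37, -3)), Add(3, Mul(-4, -1)))), Rational(1, 2)) = Pow(Add(-28607, Add(Mul(Rational(-7, 9), -40), Add(3, 4))), Rational(1, 2)) = Pow(Add(-28607, Add(Rational(280, 9), 7)), Rational(1, 2)) = Pow(Add(-28607, Rational(343, 9)), Rational(1, 2)) = Pow(Rational(-257120, 9), Rational(1, 2)) = Mul(Rational(4, 3), I, Pow(16070, Rational(1, 2)))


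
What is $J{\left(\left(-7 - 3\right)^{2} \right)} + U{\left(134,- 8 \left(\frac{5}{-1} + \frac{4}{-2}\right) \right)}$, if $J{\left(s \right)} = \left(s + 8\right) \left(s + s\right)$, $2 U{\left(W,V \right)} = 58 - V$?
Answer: $21601$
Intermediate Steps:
$U{\left(W,V \right)} = 29 - \frac{V}{2}$ ($U{\left(W,V \right)} = \frac{58 - V}{2} = 29 - \frac{V}{2}$)
$J{\left(s \right)} = 2 s \left(8 + s\right)$ ($J{\left(s \right)} = \left(8 + s\right) 2 s = 2 s \left(8 + s\right)$)
$J{\left(\left(-7 - 3\right)^{2} \right)} + U{\left(134,- 8 \left(\frac{5}{-1} + \frac{4}{-2}\right) \right)} = 2 \left(-7 - 3\right)^{2} \left(8 + \left(-7 - 3\right)^{2}\right) + \left(29 - \frac{\left(-8\right) \left(\frac{5}{-1} + \frac{4}{-2}\right)}{2}\right) = 2 \left(-10\right)^{2} \left(8 + \left(-10\right)^{2}\right) + \left(29 - \frac{\left(-8\right) \left(5 \left(-1\right) + 4 \left(- \frac{1}{2}\right)\right)}{2}\right) = 2 \cdot 100 \left(8 + 100\right) + \left(29 - \frac{\left(-8\right) \left(-5 - 2\right)}{2}\right) = 2 \cdot 100 \cdot 108 + \left(29 - \frac{\left(-8\right) \left(-7\right)}{2}\right) = 21600 + \left(29 - 28\right) = 21600 + 1 = 21601$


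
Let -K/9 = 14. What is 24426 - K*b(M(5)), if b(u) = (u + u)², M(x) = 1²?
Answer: 24930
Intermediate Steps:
M(x) = 1
K = -126 (K = -9*14 = -126)
b(u) = 4*u² (b(u) = (2*u)² = 4*u²)
24426 - K*b(M(5)) = 24426 - (-126)*4*1² = 24426 - (-126)*4*1 = 24426 - (-126)*4 = 24426 - 1*(-504) = 24426 + 504 = 24930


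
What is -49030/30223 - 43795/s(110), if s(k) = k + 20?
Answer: -265998037/785798 ≈ -338.51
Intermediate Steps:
s(k) = 20 + k
-49030/30223 - 43795/s(110) = -49030/30223 - 43795/(20 + 110) = -49030*1/30223 - 43795/130 = -49030/30223 - 43795*1/130 = -49030/30223 - 8759/26 = -265998037/785798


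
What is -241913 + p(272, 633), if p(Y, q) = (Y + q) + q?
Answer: -240375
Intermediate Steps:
p(Y, q) = Y + 2*q
-241913 + p(272, 633) = -241913 + (272 + 2*633) = -241913 + (272 + 1266) = -241913 + 1538 = -240375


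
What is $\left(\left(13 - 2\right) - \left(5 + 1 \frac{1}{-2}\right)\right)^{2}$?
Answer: $\frac{169}{4} \approx 42.25$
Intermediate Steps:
$\left(\left(13 - 2\right) - \left(5 + 1 \frac{1}{-2}\right)\right)^{2} = \left(\left(13 - 2\right) - \left(5 + 1 \left(- \frac{1}{2}\right)\right)\right)^{2} = \left(11 - \left(5 - \frac{1}{2}\right)\right)^{2} = \left(11 - \frac{9}{2}\right)^{2} = \left(\frac{13}{2}\right)^{2} = \frac{169}{4}$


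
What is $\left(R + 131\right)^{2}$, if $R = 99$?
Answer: $52900$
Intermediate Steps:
$\left(R + 131\right)^{2} = \left(99 + 131\right)^{2} = 230^{2} = 52900$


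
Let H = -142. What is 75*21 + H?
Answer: 1433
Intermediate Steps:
75*21 + H = 75*21 - 142 = 1575 - 142 = 1433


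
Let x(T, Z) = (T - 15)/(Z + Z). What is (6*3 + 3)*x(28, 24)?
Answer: 91/16 ≈ 5.6875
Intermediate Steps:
x(T, Z) = (-15 + T)/(2*Z) (x(T, Z) = (-15 + T)/((2*Z)) = (-15 + T)*(1/(2*Z)) = (-15 + T)/(2*Z))
(6*3 + 3)*x(28, 24) = (6*3 + 3)*((½)*(-15 + 28)/24) = (18 + 3)*((½)*(1/24)*13) = 21*(13/48) = 91/16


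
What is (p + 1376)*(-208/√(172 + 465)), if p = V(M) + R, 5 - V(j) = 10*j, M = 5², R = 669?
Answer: -28800*√13/7 ≈ -14834.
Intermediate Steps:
M = 25
V(j) = 5 - 10*j
p = 424 (p = (5 - 10*25) + 669 = (5 - 250) + 669 = -245 + 669 = 424)
(p + 1376)*(-208/√(172 + 465)) = (424 + 1376)*(-208/√(172 + 465)) = 1800*(-208*√13/91) = 1800*(-16*√13/7) = -28800*√13/7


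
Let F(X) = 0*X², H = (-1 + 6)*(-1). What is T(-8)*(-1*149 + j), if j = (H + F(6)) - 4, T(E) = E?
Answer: 1264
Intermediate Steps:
H = -5 (H = 5*(-1) = -5)
F(X) = 0
j = -9 (j = (-5 + 0) - 4 = -5 - 4 = -9)
T(-8)*(-1*149 + j) = -8*(-1*149 - 9) = -8*(-149 - 9) = -8*(-158) = 1264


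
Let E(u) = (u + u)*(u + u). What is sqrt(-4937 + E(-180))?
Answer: sqrt(124663) ≈ 353.08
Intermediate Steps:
E(u) = 4*u**2 (E(u) = (2*u)*(2*u) = 4*u**2)
sqrt(-4937 + E(-180)) = sqrt(-4937 + 4*(-180)**2) = sqrt(-4937 + 4*32400) = sqrt(-4937 + 129600) = sqrt(124663)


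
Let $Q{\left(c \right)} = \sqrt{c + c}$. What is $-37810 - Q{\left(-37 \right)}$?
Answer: $-37810 - i \sqrt{74} \approx -37810.0 - 8.6023 i$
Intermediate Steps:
$Q{\left(c \right)} = \sqrt{2} \sqrt{c}$ ($Q{\left(c \right)} = \sqrt{2 c} = \sqrt{2} \sqrt{c}$)
$-37810 - Q{\left(-37 \right)} = -37810 - \sqrt{2} \sqrt{-37} = -37810 - \sqrt{2} i \sqrt{37} = -37810 - i \sqrt{74}$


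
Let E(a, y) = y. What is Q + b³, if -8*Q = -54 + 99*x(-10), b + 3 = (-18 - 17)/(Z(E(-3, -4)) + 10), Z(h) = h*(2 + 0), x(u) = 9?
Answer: -34879/4 ≈ -8719.8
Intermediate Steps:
Z(h) = 2*h (Z(h) = h*2 = 2*h)
b = -41/2 (b = -3 + (-18 - 17)/(2*(-4) + 10) = -3 - 35/(-8 + 10) = -3 - 35/2 = -41/2 ≈ -20.500)
Q = -837/8 (Q = -(-54 + 99*9)/8 = -(-54 + 891)/8 = -⅛*837 = -837/8 ≈ -104.63)
Q + b³ = -837/8 + (-41/2)³ = -837/8 - 68921/8 = -34879/4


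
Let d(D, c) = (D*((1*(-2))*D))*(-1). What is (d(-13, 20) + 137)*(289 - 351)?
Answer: -29450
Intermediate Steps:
d(D, c) = 2*D**2 (d(D, c) = (D*(-2*D))*(-1) = -2*D**2*(-1) = 2*D**2)
(d(-13, 20) + 137)*(289 - 351) = (2*(-13)**2 + 137)*(289 - 351) = (2*169 + 137)*(-62) = (338 + 137)*(-62) = 475*(-62) = -29450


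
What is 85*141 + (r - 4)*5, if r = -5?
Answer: 11940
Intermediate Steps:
85*141 + (r - 4)*5 = 85*141 + (-5 - 4)*5 = 11985 - 9*5 = 11985 - 45 = 11940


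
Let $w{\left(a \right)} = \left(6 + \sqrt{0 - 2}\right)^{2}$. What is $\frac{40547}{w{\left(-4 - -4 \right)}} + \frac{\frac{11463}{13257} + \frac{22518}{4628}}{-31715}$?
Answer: $\frac{- 657477261400586 i - 35157189 \sqrt{2}}{32430382569 \left(- 17 i + 6 \sqrt{2}\right)} \approx 954.71 - 476.53 i$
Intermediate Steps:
$w{\left(a \right)} = \left(6 + i \sqrt{2}\right)^{2}$ ($w{\left(a \right)} = \left(6 + \sqrt{-2}\right)^{2} = \left(6 + i \sqrt{2}\right)^{2}$)
$\frac{40547}{w{\left(-4 - -4 \right)}} + \frac{\frac{11463}{13257} + \frac{22518}{4628}}{-31715} = \frac{40547}{\left(6 + i \sqrt{2}\right)^{2}} + \frac{\frac{11463}{13257} + \frac{22518}{4628}}{-31715} = \frac{40547}{\left(6 + i \sqrt{2}\right)^{2}} + \left(11463 \cdot \frac{1}{13257} + 22518 \cdot \frac{1}{4628}\right) \left(- \frac{1}{31715}\right) = \frac{40547}{\left(6 + i \sqrt{2}\right)^{2}} + \left(\frac{3821}{4419} + \frac{11259}{2314}\right) \left(- \frac{1}{31715}\right) = \frac{40547}{\left(6 + i \sqrt{2}\right)^{2}} + \frac{58595315}{10225566} \left(- \frac{1}{31715}\right) = \frac{40547}{\left(6 + i \sqrt{2}\right)^{2}} - \frac{11719063}{64860765138} = - \frac{11719063}{64860765138} + \frac{40547}{\left(6 + i \sqrt{2}\right)^{2}}$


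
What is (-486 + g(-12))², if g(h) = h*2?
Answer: 260100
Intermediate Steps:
g(h) = 2*h
(-486 + g(-12))² = (-486 + 2*(-12))² = (-486 - 24)² = (-510)² = 260100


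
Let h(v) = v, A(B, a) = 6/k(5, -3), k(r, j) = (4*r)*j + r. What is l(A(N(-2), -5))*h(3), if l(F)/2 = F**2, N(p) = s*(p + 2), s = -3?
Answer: 216/3025 ≈ 0.071405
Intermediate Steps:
k(r, j) = r + 4*j*r (k(r, j) = 4*j*r + r = r + 4*j*r)
N(p) = -6 - 3*p (N(p) = -3*(p + 2) = -3*(2 + p) = -6 - 3*p)
A(B, a) = -6/55 (A(B, a) = 6/((5*(1 + 4*(-3)))) = 6/((5*(1 - 12))) = 6/((5*(-11))) = 6/(-55) = 6*(-1/55) = -6/55)
l(F) = 2*F**2
l(A(N(-2), -5))*h(3) = (2*(-6/55)**2)*3 = (2*(36/3025))*3 = (72/3025)*3 = 216/3025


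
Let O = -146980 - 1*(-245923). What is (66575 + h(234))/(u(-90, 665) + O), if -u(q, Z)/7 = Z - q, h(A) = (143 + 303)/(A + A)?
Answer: 15578773/21915972 ≈ 0.71084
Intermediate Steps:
h(A) = 223/A (h(A) = 446/((2*A)) = 446*(1/(2*A)) = 223/A)
u(q, Z) = -7*Z + 7*q (u(q, Z) = -7*(Z - q) = -7*Z + 7*q)
O = 98943 (O = -146980 + 245923 = 98943)
(66575 + h(234))/(u(-90, 665) + O) = (66575 + 223/234)/((-7*665 + 7*(-90)) + 98943) = (66575 + 223*(1/234))/((-4655 - 630) + 98943) = (66575 + 223/234)/(-5285 + 98943) = (15578773/234)/93658 = (15578773/234)*(1/93658) = 15578773/21915972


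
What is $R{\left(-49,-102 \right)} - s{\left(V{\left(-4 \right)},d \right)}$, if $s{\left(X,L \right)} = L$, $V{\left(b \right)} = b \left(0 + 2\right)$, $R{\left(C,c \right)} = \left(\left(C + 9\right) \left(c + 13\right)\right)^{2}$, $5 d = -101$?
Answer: $\frac{63368101}{5} \approx 1.2674 \cdot 10^{7}$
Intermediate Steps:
$d = - \frac{101}{5}$ ($d = \frac{1}{5} \left(-101\right) = - \frac{101}{5} \approx -20.2$)
$R{\left(C,c \right)} = \left(9 + C\right)^{2} \left(13 + c\right)^{2}$ ($R{\left(C,c \right)} = \left(\left(9 + C\right) \left(13 + c\right)\right)^{2} = \left(9 + C\right)^{2} \left(13 + c\right)^{2}$)
$V{\left(b \right)} = 2 b$ ($V{\left(b \right)} = b 2 = 2 b$)
$R{\left(-49,-102 \right)} - s{\left(V{\left(-4 \right)},d \right)} = \left(9 - 49\right)^{2} \left(13 - 102\right)^{2} - - \frac{101}{5} = \left(-40\right)^{2} \left(-89\right)^{2} + \frac{101}{5} = 1600 \cdot 7921 + \frac{101}{5} = 12673600 + \frac{101}{5} = \frac{63368101}{5}$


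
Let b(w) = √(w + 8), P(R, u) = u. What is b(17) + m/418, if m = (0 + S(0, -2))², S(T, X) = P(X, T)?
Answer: 5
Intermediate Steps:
S(T, X) = T
b(w) = √(8 + w)
m = 0 (m = (0 + 0)² = 0² = 0)
b(17) + m/418 = √(8 + 17) + 0/418 = √25 + 0*(1/418) = 5 + 0 = 5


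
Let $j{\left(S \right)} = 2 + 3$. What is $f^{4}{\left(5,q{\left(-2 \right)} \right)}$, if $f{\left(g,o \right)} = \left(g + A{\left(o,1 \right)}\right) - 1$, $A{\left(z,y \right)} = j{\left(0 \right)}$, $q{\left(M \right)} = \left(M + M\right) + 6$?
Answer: $6561$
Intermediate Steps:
$q{\left(M \right)} = 6 + 2 M$ ($q{\left(M \right)} = 2 M + 6 = 6 + 2 M$)
$j{\left(S \right)} = 5$
$A{\left(z,y \right)} = 5$
$f{\left(g,o \right)} = 4 + g$ ($f{\left(g,o \right)} = \left(g + 5\right) - 1 = \left(5 + g\right) - 1 = 4 + g$)
$f^{4}{\left(5,q{\left(-2 \right)} \right)} = \left(4 + 5\right)^{4} = 9^{4} = 6561$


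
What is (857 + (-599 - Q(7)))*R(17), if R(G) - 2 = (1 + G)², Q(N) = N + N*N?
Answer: 65852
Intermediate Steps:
Q(N) = N + N²
R(G) = 2 + (1 + G)²
(857 + (-599 - Q(7)))*R(17) = (857 + (-599 - 7*(1 + 7)))*(2 + (1 + 17)²) = (857 + (-599 - 7*8))*(2 + 18²) = (857 + (-599 - 1*56))*(2 + 324) = (857 + (-599 - 56))*326 = (857 - 655)*326 = 202*326 = 65852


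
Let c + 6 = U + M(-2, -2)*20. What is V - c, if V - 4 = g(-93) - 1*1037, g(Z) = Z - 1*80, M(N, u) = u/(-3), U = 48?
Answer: -3784/3 ≈ -1261.3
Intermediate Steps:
M(N, u) = -u/3 (M(N, u) = u*(-⅓) = -u/3)
c = 166/3 (c = -6 + (48 - ⅓*(-2)*20) = -6 + (48 + (⅔)*20) = -6 + (48 + 40/3) = -6 + 184/3 = 166/3 ≈ 55.333)
g(Z) = -80 + Z (g(Z) = Z - 80 = -80 + Z)
V = -1206 (V = 4 + ((-80 - 93) - 1*1037) = 4 + (-173 - 1037) = 4 - 1210 = -1206)
V - c = -1206 - 1*166/3 = -1206 - 166/3 = -3784/3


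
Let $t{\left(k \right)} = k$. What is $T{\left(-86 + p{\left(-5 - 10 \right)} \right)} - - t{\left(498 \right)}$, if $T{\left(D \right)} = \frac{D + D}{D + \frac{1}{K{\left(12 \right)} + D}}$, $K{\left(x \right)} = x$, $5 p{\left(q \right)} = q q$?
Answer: $\frac{297499}{595} \approx 500.0$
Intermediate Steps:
$p{\left(q \right)} = \frac{q^{2}}{5}$ ($p{\left(q \right)} = \frac{q q}{5} = \frac{q^{2}}{5}$)
$T{\left(D \right)} = \frac{2 D}{D + \frac{1}{12 + D}}$ ($T{\left(D \right)} = \frac{D + D}{D + \frac{1}{12 + D}} = \frac{2 D}{D + \frac{1}{12 + D}}$)
$T{\left(-86 + p{\left(-5 - 10 \right)} \right)} - - t{\left(498 \right)} = \frac{2 \left(-86 + \frac{\left(-5 - 10\right)^{2}}{5}\right) \left(12 - \left(86 - \frac{\left(-5 - 10\right)^{2}}{5}\right)\right)}{1 + \left(-86 + \frac{\left(-5 - 10\right)^{2}}{5}\right)^{2} + 12 \left(-86 + \frac{\left(-5 - 10\right)^{2}}{5}\right)} - \left(-1\right) 498 = \frac{2 \left(-86 + \frac{\left(-5 - 10\right)^{2}}{5}\right) \left(12 - \left(86 - \frac{\left(-5 - 10\right)^{2}}{5}\right)\right)}{1 + \left(-86 + \frac{\left(-5 - 10\right)^{2}}{5}\right)^{2} + 12 \left(-86 + \frac{\left(-5 - 10\right)^{2}}{5}\right)} - -498 = \frac{2 \left(-86 + \frac{\left(-15\right)^{2}}{5}\right) \left(12 - \left(86 - \frac{\left(-15\right)^{2}}{5}\right)\right)}{1 + \left(-86 + \frac{\left(-15\right)^{2}}{5}\right)^{2} + 12 \left(-86 + \frac{\left(-15\right)^{2}}{5}\right)} + 498 = \frac{2 \left(-86 + \frac{1}{5} \cdot 225\right) \left(12 + \left(-86 + \frac{1}{5} \cdot 225\right)\right)}{1 + \left(-86 + \frac{1}{5} \cdot 225\right)^{2} + 12 \left(-86 + \frac{1}{5} \cdot 225\right)} + 498 = \frac{2 \left(-86 + 45\right) \left(12 + \left(-86 + 45\right)\right)}{1 + \left(-86 + 45\right)^{2} + 12 \left(-86 + 45\right)} + 498 = 2 \left(-41\right) \frac{1}{1 + \left(-41\right)^{2} + 12 \left(-41\right)} \left(12 - 41\right) + 498 = 2 \left(-41\right) \frac{1}{1 + 1681 - 492} \left(-29\right) + 498 = 2 \left(-41\right) \frac{1}{1190} \left(-29\right) + 498 = \frac{1189}{595} + 498 = \frac{297499}{595}$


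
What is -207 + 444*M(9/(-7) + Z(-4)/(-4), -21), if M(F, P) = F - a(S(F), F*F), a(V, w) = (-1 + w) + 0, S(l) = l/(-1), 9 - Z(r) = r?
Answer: -2138583/196 ≈ -10911.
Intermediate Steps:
Z(r) = 9 - r
S(l) = -l (S(l) = l*(-1) = -l)
a(V, w) = -1 + w
M(F, P) = 1 + F - F² (M(F, P) = F - (-1 + F*F) = F - (-1 + F²) = F + (1 - F²) = 1 + F - F²)
-207 + 444*M(9/(-7) + Z(-4)/(-4), -21) = -207 + 444*(1 + (9/(-7) + (9 - 1*(-4))/(-4)) - (9/(-7) + (9 - 1*(-4))/(-4))²) = -207 + 444*(1 + (9*(-⅐) + (9 + 4)*(-¼)) - (9*(-⅐) + (9 + 4)*(-¼))²) = -207 + 444*(1 + (-9/7 + 13*(-¼)) - (-9/7 + 13*(-¼))²) = -207 + 444*(1 + (-9/7 - 13/4) - (-9/7 - 13/4)²) = -207 + 444*(1 - 127/28 - (-127/28)²) = -207 + 444*(1 - 127/28 - 1*16129/784) = -207 + 444*(1 - 127/28 - 16129/784) = -207 + 444*(-18901/784) = -207 - 2098011/196 = -2138583/196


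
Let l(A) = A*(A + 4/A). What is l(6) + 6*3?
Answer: 58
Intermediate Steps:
l(6) + 6*3 = (4 + 6**2) + 6*3 = (4 + 36) + 18 = 40 + 18 = 58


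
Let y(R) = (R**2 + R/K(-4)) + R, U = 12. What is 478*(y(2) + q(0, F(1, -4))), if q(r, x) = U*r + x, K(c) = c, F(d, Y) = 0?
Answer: 2629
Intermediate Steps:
q(r, x) = x + 12*r (q(r, x) = 12*r + x = x + 12*r)
y(R) = R**2 + 3*R/4 (y(R) = (R**2 + R/(-4)) + R = (R**2 - R/4) + R = R**2 + 3*R/4)
478*(y(2) + q(0, F(1, -4))) = 478*((1/4)*2*(3 + 4*2) + (0 + 12*0)) = 478*((1/4)*2*(3 + 8) + (0 + 0)) = 478*((1/4)*2*11 + 0) = 478*(11/2 + 0) = 478*(11/2) = 2629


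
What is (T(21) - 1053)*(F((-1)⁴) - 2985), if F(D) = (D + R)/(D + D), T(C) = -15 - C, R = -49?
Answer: 3276801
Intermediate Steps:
F(D) = (-49 + D)/(2*D) (F(D) = (D - 49)/(D + D) = (-49 + D)/((2*D)) = (-49 + D)*(1/(2*D)) = (-49 + D)/(2*D))
(T(21) - 1053)*(F((-1)⁴) - 2985) = ((-15 - 1*21) - 1053)*((-49 + (-1)⁴)/(2*((-1)⁴)) - 2985) = ((-15 - 21) - 1053)*((½)*(-49 + 1)/1 - 2985) = (-36 - 1053)*((½)*1*(-48) - 2985) = -1089*(-24 - 2985) = -1089*(-3009) = 3276801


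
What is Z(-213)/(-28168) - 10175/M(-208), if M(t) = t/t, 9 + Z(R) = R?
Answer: -143304589/14084 ≈ -10175.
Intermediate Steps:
Z(R) = -9 + R
M(t) = 1
Z(-213)/(-28168) - 10175/M(-208) = (-9 - 213)/(-28168) - 10175/1 = -222*(-1/28168) - 10175*1 = 111/14084 - 10175 = -143304589/14084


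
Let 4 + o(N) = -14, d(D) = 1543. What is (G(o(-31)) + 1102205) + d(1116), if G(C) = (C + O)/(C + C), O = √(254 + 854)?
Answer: 2207497/2 - √277/18 ≈ 1.1037e+6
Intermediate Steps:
O = 2*√277 (O = √1108 = 2*√277 ≈ 33.287)
o(N) = -18 (o(N) = -4 - 14 = -18)
G(C) = (C + 2*√277)/(2*C) (G(C) = (C + 2*√277)/(C + C) = (C + 2*√277)/((2*C)) = (C + 2*√277)*(1/(2*C)) = (C + 2*√277)/(2*C))
(G(o(-31)) + 1102205) + d(1116) = ((√277 + (½)*(-18))/(-18) + 1102205) + 1543 = (-(√277 - 9)/18 + 1102205) + 1543 = (-(-9 + √277)/18 + 1102205) + 1543 = ((½ - √277/18) + 1102205) + 1543 = (2204411/2 - √277/18) + 1543 = 2207497/2 - √277/18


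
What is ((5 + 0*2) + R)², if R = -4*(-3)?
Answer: 289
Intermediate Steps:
R = 12
((5 + 0*2) + R)² = ((5 + 0*2) + 12)² = ((5 + 0) + 12)² = (5 + 12)² = 17² = 289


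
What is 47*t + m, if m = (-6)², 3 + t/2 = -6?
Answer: -810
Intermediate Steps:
t = -18 (t = -6 + 2*(-6) = -6 - 12 = -18)
m = 36
47*t + m = 47*(-18) + 36 = -846 + 36 = -810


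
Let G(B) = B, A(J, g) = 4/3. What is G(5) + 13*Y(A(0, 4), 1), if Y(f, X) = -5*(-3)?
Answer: 200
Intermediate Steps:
A(J, g) = 4/3 (A(J, g) = 4*(1/3) = 4/3)
Y(f, X) = 15
G(5) + 13*Y(A(0, 4), 1) = 5 + 13*15 = 5 + 195 = 200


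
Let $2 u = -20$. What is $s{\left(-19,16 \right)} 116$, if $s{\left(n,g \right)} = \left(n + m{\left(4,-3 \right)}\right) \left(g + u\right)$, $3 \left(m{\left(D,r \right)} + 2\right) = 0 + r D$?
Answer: $-17400$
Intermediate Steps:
$u = -10$ ($u = \frac{1}{2} \left(-20\right) = -10$)
$m{\left(D,r \right)} = -2 + \frac{D r}{3}$ ($m{\left(D,r \right)} = -2 + \frac{0 + r D}{3} = -2 + \frac{0 + D r}{3} = -2 + \frac{D r}{3}$)
$s{\left(n,g \right)} = \left(-10 + g\right) \left(-6 + n\right)$ ($s{\left(n,g \right)} = \left(n + \left(-2 + \frac{1}{3} \cdot 4 \left(-3\right)\right)\right) \left(g - 10\right) = \left(n - 6\right) \left(-10 + g\right) = \left(-6 + n\right) \left(-10 + g\right) = \left(-10 + g\right) \left(-6 + n\right)$)
$s{\left(-19,16 \right)} 116 = \left(60 - -190 - 96 + 16 \left(-19\right)\right) 116 = \left(60 + 190 - 96 - 304\right) 116 = \left(-150\right) 116 = -17400$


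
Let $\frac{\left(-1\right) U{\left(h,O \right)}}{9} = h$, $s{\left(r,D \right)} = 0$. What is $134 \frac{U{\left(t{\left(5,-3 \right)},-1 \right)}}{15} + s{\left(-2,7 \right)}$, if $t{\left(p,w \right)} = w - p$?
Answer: $\frac{3216}{5} \approx 643.2$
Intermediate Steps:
$U{\left(h,O \right)} = - 9 h$
$134 \frac{U{\left(t{\left(5,-3 \right)},-1 \right)}}{15} + s{\left(-2,7 \right)} = 134 \frac{\left(-9\right) \left(-3 - 5\right)}{15} + 0 = 134 - 9 \left(-3 - 5\right) \frac{1}{15} + 0 = 134 \left(-9\right) \left(-8\right) \frac{1}{15} + 0 = 134 \cdot 72 \cdot \frac{1}{15} + 0 = 134 \cdot \frac{24}{5} + 0 = \frac{3216}{5} + 0 = \frac{3216}{5}$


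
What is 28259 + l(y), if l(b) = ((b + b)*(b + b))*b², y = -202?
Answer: 6659893923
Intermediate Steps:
l(b) = 4*b⁴ (l(b) = ((2*b)*(2*b))*b² = (4*b²)*b² = 4*b⁴)
28259 + l(y) = 28259 + 4*(-202)⁴ = 28259 + 4*1664966416 = 28259 + 6659865664 = 6659893923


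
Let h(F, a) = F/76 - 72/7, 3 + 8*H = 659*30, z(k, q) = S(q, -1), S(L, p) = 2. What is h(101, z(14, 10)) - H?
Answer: -2638541/1064 ≈ -2479.8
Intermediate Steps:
z(k, q) = 2
H = 19767/8 (H = -3/8 + (659*30)/8 = -3/8 + (⅛)*19770 = -3/8 + 9885/4 = 19767/8 ≈ 2470.9)
h(F, a) = -72/7 + F/76 (h(F, a) = F*(1/76) - 72*⅐ = F/76 - 72/7 = -72/7 + F/76)
h(101, z(14, 10)) - H = (-72/7 + (1/76)*101) - 1*19767/8 = (-72/7 + 101/76) - 19767/8 = -4765/532 - 19767/8 = -2638541/1064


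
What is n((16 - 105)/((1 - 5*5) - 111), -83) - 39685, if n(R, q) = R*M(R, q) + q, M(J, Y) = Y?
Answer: -5376067/135 ≈ -39823.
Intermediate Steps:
n(R, q) = q + R*q (n(R, q) = R*q + q = q + R*q)
n((16 - 105)/((1 - 5*5) - 111), -83) - 39685 = -83*(1 + (16 - 105)/((1 - 5*5) - 111)) - 39685 = -83*(1 - 89/((1 - 25) - 111)) - 39685 = -83*(1 - 89/(-24 - 111)) - 39685 = -83*(1 - 89/(-135)) - 39685 = -83*(1 - 89*(-1/135)) - 39685 = -83*(1 + 89/135) - 39685 = -83*224/135 - 39685 = -18592/135 - 39685 = -5376067/135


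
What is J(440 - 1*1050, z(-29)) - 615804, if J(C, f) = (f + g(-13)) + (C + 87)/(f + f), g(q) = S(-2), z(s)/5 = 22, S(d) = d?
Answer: -135453643/220 ≈ -6.1570e+5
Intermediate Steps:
z(s) = 110 (z(s) = 5*22 = 110)
g(q) = -2
J(C, f) = -2 + f + (87 + C)/(2*f) (J(C, f) = (f - 2) + (C + 87)/(f + f) = (-2 + f) + (87 + C)/((2*f)) = (-2 + f) + (87 + C)*(1/(2*f)) = (-2 + f) + (87 + C)/(2*f) = -2 + f + (87 + C)/(2*f))
J(440 - 1*1050, z(-29)) - 615804 = (½)*(87 + (440 - 1*1050) + 2*110*(-2 + 110))/110 - 615804 = (½)*(1/110)*(87 + (440 - 1050) + 2*110*108) - 615804 = (½)*(1/110)*(87 - 610 + 23760) - 615804 = (½)*(1/110)*23237 - 615804 = 23237/220 - 615804 = -135453643/220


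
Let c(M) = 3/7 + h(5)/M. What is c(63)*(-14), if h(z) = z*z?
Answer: -104/9 ≈ -11.556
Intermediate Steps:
h(z) = z²
c(M) = 3/7 + 25/M (c(M) = 3/7 + 5²/M = 3*(⅐) + 25/M = 3/7 + 25/M)
c(63)*(-14) = (3/7 + 25/63)*(-14) = (52/63)*(-14) = -104/9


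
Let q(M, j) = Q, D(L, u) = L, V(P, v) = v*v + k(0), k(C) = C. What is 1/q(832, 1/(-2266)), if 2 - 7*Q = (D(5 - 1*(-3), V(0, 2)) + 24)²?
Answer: -1/146 ≈ -0.0068493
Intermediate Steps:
V(P, v) = v² (V(P, v) = v*v + 0 = v² + 0 = v²)
Q = -146 (Q = 2/7 - ((5 - 1*(-3)) + 24)²/7 = 2/7 - ((5 + 3) + 24)²/7 = 2/7 - (8 + 24)²/7 = 2/7 - ⅐*32² = 2/7 - ⅐*1024 = 2/7 - 1024/7 = -146)
q(M, j) = -146
1/q(832, 1/(-2266)) = 1/(-146) = -1/146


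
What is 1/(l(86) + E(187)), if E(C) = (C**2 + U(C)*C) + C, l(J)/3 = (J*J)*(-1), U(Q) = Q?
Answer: 1/47937 ≈ 2.0861e-5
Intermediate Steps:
l(J) = -3*J**2 (l(J) = 3*((J*J)*(-1)) = 3*(J**2*(-1)) = 3*(-J**2) = -3*J**2)
E(C) = C + 2*C**2 (E(C) = (C**2 + C*C) + C = (C**2 + C**2) + C = 2*C**2 + C = C + 2*C**2)
1/(l(86) + E(187)) = 1/(-3*86**2 + 187*(1 + 2*187)) = 1/(-3*7396 + 187*(1 + 374)) = 1/(-22188 + 187*375) = 1/(-22188 + 70125) = 1/47937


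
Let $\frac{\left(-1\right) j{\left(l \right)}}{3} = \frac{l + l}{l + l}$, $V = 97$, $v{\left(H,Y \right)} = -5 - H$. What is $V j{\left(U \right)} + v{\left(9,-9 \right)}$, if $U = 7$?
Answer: $-305$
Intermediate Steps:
$j{\left(l \right)} = -3$ ($j{\left(l \right)} = - 3 \frac{l + l}{l + l} = - 3 \frac{2 l}{2 l} = - 3 \cdot 2 l \frac{1}{2 l} = \left(-3\right) 1 = -3$)
$V j{\left(U \right)} + v{\left(9,-9 \right)} = 97 \left(-3\right) - 14 = -291 - 14 = -305$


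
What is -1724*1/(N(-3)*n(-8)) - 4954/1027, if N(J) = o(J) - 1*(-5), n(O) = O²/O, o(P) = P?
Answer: 422821/4108 ≈ 102.93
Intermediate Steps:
n(O) = O
N(J) = 5 + J (N(J) = J - 1*(-5) = J + 5 = 5 + J)
-1724*1/(N(-3)*n(-8)) - 4954/1027 = -1724*(-1/(8*(5 - 3))) - 4954/1027 = -1724/(2*(-8)) - 4954*1/1027 = -1724/(-16) - 4954/1027 = -1724*(-1/16) - 4954/1027 = 431/4 - 4954/1027 = 422821/4108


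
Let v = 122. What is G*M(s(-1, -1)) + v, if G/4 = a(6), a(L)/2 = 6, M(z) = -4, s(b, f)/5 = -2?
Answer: -70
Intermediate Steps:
s(b, f) = -10 (s(b, f) = 5*(-2) = -10)
a(L) = 12 (a(L) = 2*6 = 12)
G = 48 (G = 4*12 = 48)
G*M(s(-1, -1)) + v = 48*(-4) + 122 = -192 + 122 = -70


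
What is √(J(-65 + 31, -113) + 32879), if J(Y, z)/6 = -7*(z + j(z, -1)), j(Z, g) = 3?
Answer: √37499 ≈ 193.65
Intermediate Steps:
J(Y, z) = -126 - 42*z (J(Y, z) = 6*(-7*(z + 3)) = 6*(-7*(3 + z)) = 6*(-21 - 7*z) = -126 - 42*z)
√(J(-65 + 31, -113) + 32879) = √((-126 - 42*(-113)) + 32879) = √((-126 + 4746) + 32879) = √(4620 + 32879) = √37499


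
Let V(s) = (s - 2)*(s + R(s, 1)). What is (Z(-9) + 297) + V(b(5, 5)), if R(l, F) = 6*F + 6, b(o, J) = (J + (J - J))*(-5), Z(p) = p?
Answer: 639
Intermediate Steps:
b(o, J) = -5*J (b(o, J) = (J + 0)*(-5) = J*(-5) = -5*J)
R(l, F) = 6 + 6*F
V(s) = (-2 + s)*(12 + s) (V(s) = (s - 2)*(s + (6 + 6*1)) = (-2 + s)*(s + (6 + 6)) = (-2 + s)*(s + 12) = (-2 + s)*(12 + s))
(Z(-9) + 297) + V(b(5, 5)) = (-9 + 297) + (-24 + (-5*5)**2 + 10*(-5*5)) = 288 + (-24 + (-25)**2 + 10*(-25)) = 288 + (-24 + 625 - 250) = 288 + 351 = 639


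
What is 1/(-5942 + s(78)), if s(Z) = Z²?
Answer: 1/142 ≈ 0.0070423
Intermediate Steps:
1/(-5942 + s(78)) = 1/(-5942 + 78²) = 1/(-5942 + 6084) = 1/142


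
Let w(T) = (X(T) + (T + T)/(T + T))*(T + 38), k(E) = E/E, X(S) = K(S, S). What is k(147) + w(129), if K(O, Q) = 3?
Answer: 669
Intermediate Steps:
X(S) = 3
k(E) = 1
w(T) = 152 + 4*T (w(T) = (3 + (T + T)/(T + T))*(T + 38) = (3 + (2*T)/((2*T)))*(38 + T) = (3 + (2*T)*(1/(2*T)))*(38 + T) = (3 + 1)*(38 + T) = 4*(38 + T) = 152 + 4*T)
k(147) + w(129) = 1 + (152 + 4*129) = 1 + (152 + 516) = 1 + 668 = 669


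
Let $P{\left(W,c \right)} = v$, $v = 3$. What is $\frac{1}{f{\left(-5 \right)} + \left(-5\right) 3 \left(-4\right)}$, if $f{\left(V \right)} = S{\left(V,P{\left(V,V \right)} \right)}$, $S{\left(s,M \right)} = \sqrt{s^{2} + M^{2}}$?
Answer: $\frac{30}{1783} - \frac{\sqrt{34}}{3566} \approx 0.01519$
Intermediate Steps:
$P{\left(W,c \right)} = 3$
$S{\left(s,M \right)} = \sqrt{M^{2} + s^{2}}$
$f{\left(V \right)} = \sqrt{9 + V^{2}}$ ($f{\left(V \right)} = \sqrt{3^{2} + V^{2}} = \sqrt{9 + V^{2}}$)
$\frac{1}{f{\left(-5 \right)} + \left(-5\right) 3 \left(-4\right)} = \frac{1}{\sqrt{9 + \left(-5\right)^{2}} + \left(-5\right) 3 \left(-4\right)} = \frac{1}{\sqrt{9 + 25} - -60} = \frac{1}{\sqrt{34} + 60} = \frac{1}{60 + \sqrt{34}}$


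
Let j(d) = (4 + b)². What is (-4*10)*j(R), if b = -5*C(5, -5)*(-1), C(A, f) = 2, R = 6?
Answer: -7840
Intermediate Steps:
b = 10 (b = -5*2*(-1) = -10*(-1) = 10)
j(d) = 196 (j(d) = (4 + 10)² = 14² = 196)
(-4*10)*j(R) = -4*10*196 = -40*196 = -7840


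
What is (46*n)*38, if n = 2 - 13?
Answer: -19228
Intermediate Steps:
n = -11
(46*n)*38 = (46*(-11))*38 = -506*38 = -19228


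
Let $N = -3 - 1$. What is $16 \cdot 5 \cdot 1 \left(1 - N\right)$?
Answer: $400$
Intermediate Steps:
$N = -4$ ($N = -3 - 1 = -4$)
$16 \cdot 5 \cdot 1 \left(1 - N\right) = 16 \cdot 5 \cdot 1 \left(1 - -4\right) = 16 \cdot 5 \left(1 + 4\right) = 80 \cdot 5 = 400$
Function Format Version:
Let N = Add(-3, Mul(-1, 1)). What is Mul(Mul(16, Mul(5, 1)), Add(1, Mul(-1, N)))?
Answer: 400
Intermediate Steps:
N = -4 (N = Add(-3, -1) = -4)
Mul(Mul(16, Mul(5, 1)), Add(1, Mul(-1, N))) = Mul(Mul(16, Mul(5, 1)), Add(1, Mul(-1, -4))) = Mul(Mul(16, 5), Add(1, 4)) = Mul(80, 5) = 400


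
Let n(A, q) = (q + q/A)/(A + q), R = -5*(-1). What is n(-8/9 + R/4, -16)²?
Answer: 796594176/53567761 ≈ 14.871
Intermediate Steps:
R = 5
n(A, q) = (q + q/A)/(A + q)
n(-8/9 + R/4, -16)² = (-16*(1 + (-8/9 + 5/4))/((-8/9 + 5/4)*((-8/9 + 5/4) - 16)))² = (-16*(1 + 13/36)/(13/36*(13/36 - 16)))² = (-16*36/13*49/36/(-563/36))² = (-16*36/13*(-36/563)*49/36)² = (28224/7319)² = 796594176/53567761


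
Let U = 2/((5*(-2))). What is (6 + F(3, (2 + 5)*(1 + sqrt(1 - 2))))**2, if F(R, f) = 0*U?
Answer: 36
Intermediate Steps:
U = -1/5 (U = 2/(-10) = 2*(-1/10) = -1/5 ≈ -0.20000)
F(R, f) = 0 (F(R, f) = 0*(-1/5) = 0)
(6 + F(3, (2 + 5)*(1 + sqrt(1 - 2))))**2 = (6 + 0)**2 = 6**2 = 36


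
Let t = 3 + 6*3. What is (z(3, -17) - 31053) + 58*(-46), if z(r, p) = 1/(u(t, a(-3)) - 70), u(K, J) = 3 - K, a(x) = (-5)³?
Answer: -2967449/88 ≈ -33721.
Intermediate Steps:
a(x) = -125
t = 21 (t = 3 + 18 = 21)
z(r, p) = -1/88 (z(r, p) = 1/((3 - 1*21) - 70) = 1/((3 - 21) - 70) = 1/(-18 - 70) = 1/(-88) = -1/88)
(z(3, -17) - 31053) + 58*(-46) = (-1/88 - 31053) + 58*(-46) = -2732665/88 - 2668 = -2967449/88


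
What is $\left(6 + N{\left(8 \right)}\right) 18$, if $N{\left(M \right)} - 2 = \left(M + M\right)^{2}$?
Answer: $4752$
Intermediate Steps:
$N{\left(M \right)} = 2 + 4 M^{2}$ ($N{\left(M \right)} = 2 + \left(M + M\right)^{2} = 2 + \left(2 M\right)^{2} = 2 + 4 M^{2}$)
$\left(6 + N{\left(8 \right)}\right) 18 = \left(6 + \left(2 + 4 \cdot 8^{2}\right)\right) 18 = \left(6 + \left(2 + 4 \cdot 64\right)\right) 18 = \left(6 + \left(2 + 256\right)\right) 18 = \left(6 + 258\right) 18 = 264 \cdot 18 = 4752$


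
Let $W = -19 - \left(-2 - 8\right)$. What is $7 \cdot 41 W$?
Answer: $-2583$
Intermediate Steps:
$W = -9$ ($W = -19 - \left(-2 - 8\right) = -19 - -10 = -19 + 10 = -9$)
$7 \cdot 41 W = 7 \cdot 41 \left(-9\right) = 287 \left(-9\right) = -2583$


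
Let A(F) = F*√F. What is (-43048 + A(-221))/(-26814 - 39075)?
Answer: 43048/65889 + 221*I*√221/65889 ≈ 0.65334 + 0.049863*I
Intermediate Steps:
A(F) = F^(3/2)
(-43048 + A(-221))/(-26814 - 39075) = (-43048 + (-221)^(3/2))/(-26814 - 39075) = (-43048 - 221*I*√221)/(-65889) = (-43048 - 221*I*√221)*(-1/65889) = 43048/65889 + 221*I*√221/65889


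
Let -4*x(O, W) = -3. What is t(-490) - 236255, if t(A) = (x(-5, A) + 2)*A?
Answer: -475205/2 ≈ -2.3760e+5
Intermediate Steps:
x(O, W) = 3/4 (x(O, W) = -1/4*(-3) = 3/4)
t(A) = 11*A/4 (t(A) = (3/4 + 2)*A = 11*A/4)
t(-490) - 236255 = (11/4)*(-490) - 236255 = -2695/2 - 236255 = -475205/2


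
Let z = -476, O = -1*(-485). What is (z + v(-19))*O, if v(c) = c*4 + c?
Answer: -276935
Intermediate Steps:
O = 485
v(c) = 5*c (v(c) = 4*c + c = 5*c)
(z + v(-19))*O = (-476 + 5*(-19))*485 = (-476 - 95)*485 = -571*485 = -276935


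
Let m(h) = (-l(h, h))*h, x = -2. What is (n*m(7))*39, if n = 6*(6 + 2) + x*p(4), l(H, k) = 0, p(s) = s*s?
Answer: 0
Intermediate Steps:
p(s) = s²
m(h) = 0 (m(h) = (-1*0)*h = 0*h = 0)
n = 16 (n = 6*(6 + 2) - 2*4² = 6*8 - 2*16 = 48 - 32 = 16)
(n*m(7))*39 = (16*0)*39 = 0*39 = 0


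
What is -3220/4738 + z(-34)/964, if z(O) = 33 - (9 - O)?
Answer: -34255/49646 ≈ -0.68999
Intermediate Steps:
z(O) = 24 + O (z(O) = 33 + (-9 + O) = 24 + O)
-3220/4738 + z(-34)/964 = -3220/4738 + (24 - 34)/964 = -3220*1/4738 - 10*1/964 = -70/103 - 5/482 = -34255/49646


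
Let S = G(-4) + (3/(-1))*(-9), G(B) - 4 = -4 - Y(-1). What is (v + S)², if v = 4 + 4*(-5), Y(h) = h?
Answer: 144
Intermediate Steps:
G(B) = 1 (G(B) = 4 + (-4 - 1*(-1)) = 4 + (-4 + 1) = 4 - 3 = 1)
v = -16 (v = 4 - 20 = -16)
S = 28 (S = 1 + (3/(-1))*(-9) = 1 + (3*(-1))*(-9) = 1 - 3*(-9) = 1 + 27 = 28)
(v + S)² = (-16 + 28)² = 12² = 144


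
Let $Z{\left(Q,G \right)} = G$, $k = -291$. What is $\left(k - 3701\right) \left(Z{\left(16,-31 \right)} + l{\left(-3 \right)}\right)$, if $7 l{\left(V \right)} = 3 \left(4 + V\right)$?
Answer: $\frac{854288}{7} \approx 1.2204 \cdot 10^{5}$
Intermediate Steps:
$l{\left(V \right)} = \frac{12}{7} + \frac{3 V}{7}$ ($l{\left(V \right)} = \frac{3 \left(4 + V\right)}{7} = \frac{12 + 3 V}{7} = \frac{12}{7} + \frac{3 V}{7}$)
$\left(k - 3701\right) \left(Z{\left(16,-31 \right)} + l{\left(-3 \right)}\right) = \left(-291 - 3701\right) \left(-31 + \left(\frac{12}{7} + \frac{3}{7} \left(-3\right)\right)\right) = \left(-291 - 3701\right) \left(-31 + \left(\frac{12}{7} - \frac{9}{7}\right)\right) = \left(-291 - 3701\right) \left(-31 + \frac{3}{7}\right) = \left(-3992\right) \left(- \frac{214}{7}\right) = \frac{854288}{7}$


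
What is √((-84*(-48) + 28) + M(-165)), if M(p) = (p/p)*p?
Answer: √3895 ≈ 62.410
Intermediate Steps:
M(p) = p (M(p) = 1*p = p)
√((-84*(-48) + 28) + M(-165)) = √((-84*(-48) + 28) - 165) = √((4032 + 28) - 165) = √(4060 - 165) = √3895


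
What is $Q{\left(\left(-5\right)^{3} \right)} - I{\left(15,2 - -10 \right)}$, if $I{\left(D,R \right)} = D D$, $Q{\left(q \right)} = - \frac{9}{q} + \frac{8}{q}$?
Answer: $- \frac{28124}{125} \approx -224.99$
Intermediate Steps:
$Q{\left(q \right)} = - \frac{1}{q}$
$I{\left(D,R \right)} = D^{2}$
$Q{\left(\left(-5\right)^{3} \right)} - I{\left(15,2 - -10 \right)} = - \frac{1}{\left(-5\right)^{3}} - 15^{2} = - \frac{1}{-125} - 225 = \left(-1\right) \left(- \frac{1}{125}\right) - 225 = \frac{1}{125} - 225 = - \frac{28124}{125}$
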